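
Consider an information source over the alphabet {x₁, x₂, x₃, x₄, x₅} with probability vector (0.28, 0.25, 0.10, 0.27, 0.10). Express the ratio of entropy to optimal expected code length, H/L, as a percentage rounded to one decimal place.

99.5%

Entropy H = −Σ p log₂ p ≈ 2.1886 bits.
Huffman merges: 1/10+1/10→1/5; 1/5+1/4→9/20; 27/100+7/25→11/20; 9/20+11/20→1. L = 11/5 ≈ 2.2000.
Efficiency = H/L = 2.1886/2.2000 = 99.5%.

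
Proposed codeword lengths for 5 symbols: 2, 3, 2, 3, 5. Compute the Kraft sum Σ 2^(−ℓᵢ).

With common denominator 2^5 = 32: Σ 2^(−ℓᵢ) = 8/32 + 4/32 + 8/32 + 4/32 + 1/32 = 25/32 = 0.78125.

0.78125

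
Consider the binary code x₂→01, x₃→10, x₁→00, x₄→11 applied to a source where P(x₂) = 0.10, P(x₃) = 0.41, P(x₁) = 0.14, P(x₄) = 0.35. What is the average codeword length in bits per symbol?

L̄ = Σ pᵢ·ℓᵢ = 0.10·2 + 0.41·2 + 0.14·2 + 0.35·2 = 2 bits/symbol.

2 bits/symbol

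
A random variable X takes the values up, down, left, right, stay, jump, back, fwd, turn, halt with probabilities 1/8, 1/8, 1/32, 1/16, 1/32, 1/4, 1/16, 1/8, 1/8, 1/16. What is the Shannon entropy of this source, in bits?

3.0625 bits

Each probability is a power of 1/2, so log₂(1/p) is an integer.
H = Σ p·log₂(1/p) = 1/8·3 + 1/8·3 + 1/32·5 + 1/16·4 + 1/32·5 + 1/4·2 + 1/16·4 + 1/8·3 + 1/8·3 + 1/16·4 = 3.0625 bits.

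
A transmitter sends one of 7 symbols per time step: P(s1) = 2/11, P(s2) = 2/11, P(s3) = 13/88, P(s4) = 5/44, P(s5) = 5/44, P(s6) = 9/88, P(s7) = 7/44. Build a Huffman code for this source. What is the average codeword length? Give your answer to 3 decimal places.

2.818 bits/symbol

Repeatedly combine the two least-probable nodes; the expected code length is the sum of the merged weights.
merge 9/88 + 5/44 → 19/88
merge 5/44 + 13/88 → 23/88
merge 7/44 + 2/11 → 15/44
merge 2/11 + 19/88 → 35/88
merge 23/88 + 15/44 → 53/88
merge 35/88 + 53/88 → 1
L = 19/88 + 23/88 + 15/44 + 35/88 + 53/88 + 1 = 31/11 ≈ 2.818 bits/symbol.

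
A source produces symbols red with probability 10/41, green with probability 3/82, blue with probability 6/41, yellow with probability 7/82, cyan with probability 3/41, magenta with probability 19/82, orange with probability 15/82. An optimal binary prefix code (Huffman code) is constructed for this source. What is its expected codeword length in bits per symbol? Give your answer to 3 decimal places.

Repeatedly combine the two least-probable nodes; the expected code length is the sum of the merged weights.
merge 3/82 + 3/41 → 9/82
merge 7/82 + 9/82 → 8/41
merge 6/41 + 15/82 → 27/82
merge 8/41 + 19/82 → 35/82
merge 10/41 + 27/82 → 47/82
merge 35/82 + 47/82 → 1
L = 9/82 + 8/41 + 27/82 + 35/82 + 47/82 + 1 = 108/41 ≈ 2.634 bits/symbol.

2.634 bits/symbol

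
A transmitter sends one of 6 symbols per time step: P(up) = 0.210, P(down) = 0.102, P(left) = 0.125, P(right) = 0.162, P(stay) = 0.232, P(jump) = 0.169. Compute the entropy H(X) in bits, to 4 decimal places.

2.5316 bits

H = −Σ pᵢ log₂ pᵢ.
−0.210·log₂(0.210) = 0.4728
−0.102·log₂(0.102) = 0.3359
−0.125·log₂(0.125) = 0.3750
−0.162·log₂(0.162) = 0.4254
−0.232·log₂(0.232) = 0.4890
−0.169·log₂(0.169) = 0.4335
Sum ≈ 2.5316 → 2.5316 bits.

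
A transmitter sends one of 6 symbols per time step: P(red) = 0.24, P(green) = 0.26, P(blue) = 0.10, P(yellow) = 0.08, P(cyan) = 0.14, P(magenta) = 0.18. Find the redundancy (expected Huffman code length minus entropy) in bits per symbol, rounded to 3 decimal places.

0.034 bits

Entropy H = −Σ p log₂ p ≈ 2.4655 bits.
Huffman merges: 2/25+1/10→9/50; 7/50+9/50→8/25; 9/50+6/25→21/50; 13/50+8/25→29/50; 21/50+29/50→1. L = 5/2 ≈ 2.5000.
L − H = 2.5000 − 2.4655 = 0.034 bits.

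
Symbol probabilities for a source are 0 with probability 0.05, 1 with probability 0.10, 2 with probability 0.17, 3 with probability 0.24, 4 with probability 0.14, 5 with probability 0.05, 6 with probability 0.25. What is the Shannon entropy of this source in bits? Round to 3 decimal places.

2.590 bits

H = −Σ pᵢ log₂ pᵢ.
−0.05·log₂(0.05) = 0.2161
−0.10·log₂(0.10) = 0.3322
−0.17·log₂(0.17) = 0.4346
−0.24·log₂(0.24) = 0.4941
−0.14·log₂(0.14) = 0.3971
−0.05·log₂(0.05) = 0.2161
−0.25·log₂(0.25) = 0.5000
Sum ≈ 2.5902 → 2.590 bits.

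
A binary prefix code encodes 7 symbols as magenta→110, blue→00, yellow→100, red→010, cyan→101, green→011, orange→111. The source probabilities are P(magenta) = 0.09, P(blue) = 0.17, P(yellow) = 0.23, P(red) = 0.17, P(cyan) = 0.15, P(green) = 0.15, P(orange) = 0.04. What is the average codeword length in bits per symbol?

2.83 bits/symbol

L̄ = Σ pᵢ·ℓᵢ = 0.09·3 + 0.17·2 + 0.23·3 + 0.17·3 + 0.15·3 + 0.15·3 + 0.04·3 = 2.83 bits/symbol.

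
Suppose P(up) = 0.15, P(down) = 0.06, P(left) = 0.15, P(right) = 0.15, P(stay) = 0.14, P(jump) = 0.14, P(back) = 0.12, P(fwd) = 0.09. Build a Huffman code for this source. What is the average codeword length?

Repeatedly combine the two least-probable nodes; the expected code length is the sum of the merged weights.
merge 3/50 + 9/100 → 3/20
merge 3/25 + 7/50 → 13/50
merge 7/50 + 3/20 → 29/100
merge 3/20 + 3/20 → 3/10
merge 3/20 + 13/50 → 41/100
merge 29/100 + 3/10 → 59/100
merge 41/100 + 59/100 → 1
L = 3/20 + 13/50 + 29/100 + 3/10 + 41/100 + 59/100 + 1 = 3 bits/symbol.

3 bits/symbol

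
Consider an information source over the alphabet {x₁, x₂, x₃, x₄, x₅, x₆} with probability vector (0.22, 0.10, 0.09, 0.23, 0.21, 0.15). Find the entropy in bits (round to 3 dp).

H = −Σ pᵢ log₂ pᵢ.
−0.22·log₂(0.22) = 0.4806
−0.10·log₂(0.10) = 0.3322
−0.09·log₂(0.09) = 0.3127
−0.23·log₂(0.23) = 0.4877
−0.21·log₂(0.21) = 0.4728
−0.15·log₂(0.15) = 0.4105
Sum ≈ 2.4965 → 2.496 bits.

2.496 bits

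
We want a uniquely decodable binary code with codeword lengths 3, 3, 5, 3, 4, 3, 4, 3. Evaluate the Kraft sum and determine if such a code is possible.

With common denominator 2^5 = 32: Σ 2^(−ℓᵢ) = 4/32 + 4/32 + 1/32 + 4/32 + 2/32 + 4/32 + 2/32 + 4/32 = 25/32 = 0.78125.
Kraft's inequality requires Σ ≤ 1; here Σ = 0.78125 ≤ 1, so such a prefix code exists.

0.78125; yes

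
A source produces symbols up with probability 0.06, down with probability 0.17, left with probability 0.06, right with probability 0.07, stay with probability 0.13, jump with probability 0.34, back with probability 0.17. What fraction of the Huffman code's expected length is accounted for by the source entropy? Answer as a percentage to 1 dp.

97.2%

Entropy H = −Σ p log₂ p ≈ 2.5366 bits.
Huffman merges: 3/50+3/50→3/25; 7/100+3/25→19/100; 13/100+17/100→3/10; 17/100+19/100→9/25; 3/10+17/50→16/25; 9/25+16/25→1. L = 261/100 ≈ 2.6100.
Efficiency = H/L = 2.5366/2.6100 = 97.2%.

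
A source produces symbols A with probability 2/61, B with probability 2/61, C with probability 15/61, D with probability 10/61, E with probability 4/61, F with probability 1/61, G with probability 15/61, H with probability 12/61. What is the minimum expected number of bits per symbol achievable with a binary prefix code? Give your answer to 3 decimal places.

Repeatedly combine the two least-probable nodes; the expected code length is the sum of the merged weights.
merge 1/61 + 2/61 → 3/61
merge 2/61 + 3/61 → 5/61
merge 4/61 + 5/61 → 9/61
merge 9/61 + 10/61 → 19/61
merge 12/61 + 15/61 → 27/61
merge 15/61 + 19/61 → 34/61
merge 27/61 + 34/61 → 1
L = 3/61 + 5/61 + 9/61 + 19/61 + 27/61 + 34/61 + 1 = 158/61 ≈ 2.590 bits/symbol.

2.590 bits/symbol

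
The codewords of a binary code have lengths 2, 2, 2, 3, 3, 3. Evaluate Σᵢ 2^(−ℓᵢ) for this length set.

With common denominator 2^3 = 8: Σ 2^(−ℓᵢ) = 2/8 + 2/8 + 2/8 + 1/8 + 1/8 + 1/8 = 9/8 = 1.125.

1.125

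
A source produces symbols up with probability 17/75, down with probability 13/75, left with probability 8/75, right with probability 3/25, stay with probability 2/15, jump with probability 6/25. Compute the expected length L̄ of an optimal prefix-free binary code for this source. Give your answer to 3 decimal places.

2.533 bits/symbol

Repeatedly combine the two least-probable nodes; the expected code length is the sum of the merged weights.
merge 8/75 + 3/25 → 17/75
merge 2/15 + 13/75 → 23/75
merge 17/75 + 17/75 → 34/75
merge 6/25 + 23/75 → 41/75
merge 34/75 + 41/75 → 1
L = 17/75 + 23/75 + 34/75 + 41/75 + 1 = 38/15 ≈ 2.533 bits/symbol.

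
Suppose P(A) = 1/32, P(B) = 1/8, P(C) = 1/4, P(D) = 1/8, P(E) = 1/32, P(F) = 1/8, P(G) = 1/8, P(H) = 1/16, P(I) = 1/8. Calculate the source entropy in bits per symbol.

Each probability is a power of 1/2, so log₂(1/p) is an integer.
H = Σ p·log₂(1/p) = 1/32·5 + 1/8·3 + 1/4·2 + 1/8·3 + 1/32·5 + 1/8·3 + 1/8·3 + 1/16·4 + 1/8·3 = 2.9375 bits.

2.9375 bits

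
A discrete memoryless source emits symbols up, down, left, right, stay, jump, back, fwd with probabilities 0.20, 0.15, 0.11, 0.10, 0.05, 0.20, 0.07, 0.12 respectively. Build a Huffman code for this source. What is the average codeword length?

Repeatedly combine the two least-probable nodes; the expected code length is the sum of the merged weights.
merge 1/20 + 7/100 → 3/25
merge 1/10 + 11/100 → 21/100
merge 3/25 + 3/25 → 6/25
merge 3/20 + 1/5 → 7/20
merge 1/5 + 21/100 → 41/100
merge 6/25 + 7/20 → 59/100
merge 41/100 + 59/100 → 1
L = 3/25 + 21/100 + 6/25 + 7/20 + 41/100 + 59/100 + 1 = 73/25 = 2.92 bits/symbol.

2.92 bits/symbol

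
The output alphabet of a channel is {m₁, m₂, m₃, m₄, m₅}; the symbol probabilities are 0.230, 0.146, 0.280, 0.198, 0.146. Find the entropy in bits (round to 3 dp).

2.275 bits

H = −Σ pᵢ log₂ pᵢ.
−0.230·log₂(0.230) = 0.4877
−0.146·log₂(0.146) = 0.4053
−0.280·log₂(0.280) = 0.5142
−0.198·log₂(0.198) = 0.4626
−0.146·log₂(0.146) = 0.4053
Sum ≈ 2.2751 → 2.275 bits.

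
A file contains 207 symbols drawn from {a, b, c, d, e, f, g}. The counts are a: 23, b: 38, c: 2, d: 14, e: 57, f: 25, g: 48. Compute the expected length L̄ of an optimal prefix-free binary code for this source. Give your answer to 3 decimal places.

Probabilities are the counts divided by 207.
Repeatedly combine the two least-probable nodes; the expected code length is the sum of the merged weights.
merge 2/207 + 14/207 → 16/207
merge 16/207 + 1/9 → 13/69
merge 25/207 + 38/207 → 7/23
merge 13/69 + 16/69 → 29/69
merge 19/69 + 7/23 → 40/69
merge 29/69 + 40/69 → 1
L = 16/207 + 13/69 + 7/23 + 29/69 + 40/69 + 1 = 532/207 ≈ 2.570 bits/symbol.

2.570 bits/symbol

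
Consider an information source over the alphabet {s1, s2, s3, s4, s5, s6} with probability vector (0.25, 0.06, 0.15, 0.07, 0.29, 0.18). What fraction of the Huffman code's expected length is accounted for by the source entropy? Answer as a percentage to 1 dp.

Entropy H = −Σ p log₂ p ≈ 2.3858 bits.
Huffman merges: 3/50+7/100→13/100; 13/100+3/20→7/25; 9/50+1/4→43/100; 7/25+29/100→57/100; 43/100+57/100→1. L = 241/100 ≈ 2.4100.
Efficiency = H/L = 2.3858/2.4100 = 99.0%.

99.0%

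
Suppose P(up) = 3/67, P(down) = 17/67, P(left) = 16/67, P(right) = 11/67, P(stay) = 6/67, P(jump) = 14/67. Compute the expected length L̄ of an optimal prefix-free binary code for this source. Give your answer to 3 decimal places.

Repeatedly combine the two least-probable nodes; the expected code length is the sum of the merged weights.
merge 3/67 + 6/67 → 9/67
merge 9/67 + 11/67 → 20/67
merge 14/67 + 16/67 → 30/67
merge 17/67 + 20/67 → 37/67
merge 30/67 + 37/67 → 1
L = 9/67 + 20/67 + 30/67 + 37/67 + 1 = 163/67 ≈ 2.433 bits/symbol.

2.433 bits/symbol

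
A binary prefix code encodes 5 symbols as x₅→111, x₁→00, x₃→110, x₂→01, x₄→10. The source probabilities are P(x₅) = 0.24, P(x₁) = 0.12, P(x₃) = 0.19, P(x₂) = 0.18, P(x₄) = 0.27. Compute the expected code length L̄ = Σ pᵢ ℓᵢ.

L̄ = Σ pᵢ·ℓᵢ = 0.24·3 + 0.12·2 + 0.19·3 + 0.18·2 + 0.27·2 = 2.43 bits/symbol.

2.43 bits/symbol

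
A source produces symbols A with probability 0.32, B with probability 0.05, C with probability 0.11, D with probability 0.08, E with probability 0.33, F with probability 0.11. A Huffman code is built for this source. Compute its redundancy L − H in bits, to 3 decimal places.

0.088 bits

Entropy H = −Σ p log₂ p ≈ 2.2620 bits.
Huffman merges: 1/20+2/25→13/100; 11/100+11/100→11/50; 13/100+11/50→7/20; 8/25+33/100→13/20; 7/20+13/20→1. L = 47/20 ≈ 2.3500.
L − H = 2.3500 − 2.2620 = 0.088 bits.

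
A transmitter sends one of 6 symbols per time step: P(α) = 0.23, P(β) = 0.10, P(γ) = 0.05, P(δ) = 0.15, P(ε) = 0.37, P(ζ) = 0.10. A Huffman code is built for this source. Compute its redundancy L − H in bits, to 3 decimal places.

Entropy H = −Σ p log₂ p ≈ 2.3094 bits.
Huffman merges: 1/20+1/10→3/20; 1/10+3/20→1/4; 3/20+23/100→19/50; 1/4+37/100→31/50; 19/50+31/50→1. L = 12/5 ≈ 2.4000.
L − H = 2.4000 − 2.3094 = 0.091 bits.

0.091 bits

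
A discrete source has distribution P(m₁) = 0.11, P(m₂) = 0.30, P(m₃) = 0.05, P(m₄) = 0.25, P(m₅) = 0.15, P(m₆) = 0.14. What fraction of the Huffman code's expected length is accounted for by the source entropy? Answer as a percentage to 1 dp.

97.8%

Entropy H = −Σ p log₂ p ≈ 2.3951 bits.
Huffman merges: 1/20+11/100→4/25; 7/50+3/20→29/100; 4/25+1/4→41/100; 29/100+3/10→59/100; 41/100+59/100→1. L = 49/20 ≈ 2.4500.
Efficiency = H/L = 2.3951/2.4500 = 97.8%.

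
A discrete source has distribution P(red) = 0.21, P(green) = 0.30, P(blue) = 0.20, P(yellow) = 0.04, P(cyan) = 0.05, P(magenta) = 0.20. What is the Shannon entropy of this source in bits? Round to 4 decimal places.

H = −Σ pᵢ log₂ pᵢ.
−0.21·log₂(0.21) = 0.4728
−0.30·log₂(0.30) = 0.5211
−0.20·log₂(0.20) = 0.4644
−0.04·log₂(0.04) = 0.1858
−0.05·log₂(0.05) = 0.2161
−0.20·log₂(0.20) = 0.4644
Sum ≈ 2.3245 → 2.3245 bits.

2.3245 bits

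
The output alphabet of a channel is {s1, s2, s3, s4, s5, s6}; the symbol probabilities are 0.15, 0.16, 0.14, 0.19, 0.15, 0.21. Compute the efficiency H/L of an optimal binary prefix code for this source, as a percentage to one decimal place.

98.8%

Entropy H = −Σ p log₂ p ≈ 2.5693 bits.
Huffman merges: 7/50+3/20→29/100; 3/20+4/25→31/100; 19/100+21/100→2/5; 29/100+31/100→3/5; 2/5+3/5→1. L = 13/5 ≈ 2.6000.
Efficiency = H/L = 2.5693/2.6000 = 98.8%.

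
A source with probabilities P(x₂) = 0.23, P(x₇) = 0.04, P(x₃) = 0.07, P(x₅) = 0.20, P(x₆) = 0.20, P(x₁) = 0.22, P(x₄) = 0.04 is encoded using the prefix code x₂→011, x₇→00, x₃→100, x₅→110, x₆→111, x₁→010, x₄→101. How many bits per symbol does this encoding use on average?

2.96 bits/symbol

L̄ = Σ pᵢ·ℓᵢ = 0.23·3 + 0.04·2 + 0.07·3 + 0.20·3 + 0.20·3 + 0.22·3 + 0.04·3 = 2.96 bits/symbol.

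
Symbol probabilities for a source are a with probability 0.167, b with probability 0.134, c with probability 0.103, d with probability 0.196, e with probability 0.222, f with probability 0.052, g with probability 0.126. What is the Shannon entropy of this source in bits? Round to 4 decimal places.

H = −Σ pᵢ log₂ pᵢ.
−0.167·log₂(0.167) = 0.4312
−0.134·log₂(0.134) = 0.3886
−0.103·log₂(0.103) = 0.3378
−0.196·log₂(0.196) = 0.4608
−0.222·log₂(0.222) = 0.4820
−0.052·log₂(0.052) = 0.2218
−0.126·log₂(0.126) = 0.3766
Sum ≈ 2.6987 → 2.6987 bits.

2.6987 bits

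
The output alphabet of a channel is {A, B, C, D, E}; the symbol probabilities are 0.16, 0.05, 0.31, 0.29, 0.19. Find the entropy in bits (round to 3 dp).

2.136 bits

H = −Σ pᵢ log₂ pᵢ.
−0.16·log₂(0.16) = 0.4230
−0.05·log₂(0.05) = 0.2161
−0.31·log₂(0.31) = 0.5238
−0.29·log₂(0.29) = 0.5179
−0.19·log₂(0.19) = 0.4552
Sum ≈ 2.1360 → 2.136 bits.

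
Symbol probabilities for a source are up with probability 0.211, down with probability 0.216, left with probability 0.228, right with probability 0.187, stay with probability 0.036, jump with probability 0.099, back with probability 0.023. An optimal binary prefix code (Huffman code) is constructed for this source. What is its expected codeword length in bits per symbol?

Repeatedly combine the two least-probable nodes; the expected code length is the sum of the merged weights.
merge 23/1000 + 9/250 → 59/1000
merge 59/1000 + 99/1000 → 79/500
merge 79/500 + 187/1000 → 69/200
merge 211/1000 + 27/125 → 427/1000
merge 57/250 + 69/200 → 573/1000
merge 427/1000 + 573/1000 → 1
L = 59/1000 + 79/500 + 69/200 + 427/1000 + 573/1000 + 1 = 1281/500 = 2.562 bits/symbol.

2.562 bits/symbol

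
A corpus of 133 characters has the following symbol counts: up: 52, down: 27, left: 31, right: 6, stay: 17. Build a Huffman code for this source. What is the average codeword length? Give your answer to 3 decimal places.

Probabilities are the counts divided by 133.
Repeatedly combine the two least-probable nodes; the expected code length is the sum of the merged weights.
merge 6/133 + 17/133 → 23/133
merge 23/133 + 27/133 → 50/133
merge 31/133 + 50/133 → 81/133
merge 52/133 + 81/133 → 1
L = 23/133 + 50/133 + 81/133 + 1 = 41/19 ≈ 2.158 bits/symbol.

2.158 bits/symbol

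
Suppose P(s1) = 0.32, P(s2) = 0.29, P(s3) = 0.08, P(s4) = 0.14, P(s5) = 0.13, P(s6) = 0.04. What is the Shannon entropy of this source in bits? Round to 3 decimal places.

H = −Σ pᵢ log₂ pᵢ.
−0.32·log₂(0.32) = 0.5260
−0.29·log₂(0.29) = 0.5179
−0.08·log₂(0.08) = 0.2915
−0.14·log₂(0.14) = 0.3971
−0.13·log₂(0.13) = 0.3826
−0.04·log₂(0.04) = 0.1858
Sum ≈ 2.3010 → 2.301 bits.

2.301 bits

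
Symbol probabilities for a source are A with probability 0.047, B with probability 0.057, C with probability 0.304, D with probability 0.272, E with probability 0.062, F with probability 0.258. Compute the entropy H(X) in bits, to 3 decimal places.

2.229 bits

H = −Σ pᵢ log₂ pᵢ.
−0.047·log₂(0.047) = 0.2073
−0.057·log₂(0.057) = 0.2356
−0.304·log₂(0.304) = 0.5222
−0.272·log₂(0.272) = 0.5109
−0.062·log₂(0.062) = 0.2487
−0.258·log₂(0.258) = 0.5043
Sum ≈ 2.2290 → 2.229 bits.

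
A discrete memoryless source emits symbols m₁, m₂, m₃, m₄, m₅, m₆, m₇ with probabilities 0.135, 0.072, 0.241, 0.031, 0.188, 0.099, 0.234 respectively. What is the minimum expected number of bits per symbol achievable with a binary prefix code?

2.628 bits/symbol

Repeatedly combine the two least-probable nodes; the expected code length is the sum of the merged weights.
merge 31/1000 + 9/125 → 103/1000
merge 99/1000 + 103/1000 → 101/500
merge 27/200 + 47/250 → 323/1000
merge 101/500 + 117/500 → 109/250
merge 241/1000 + 323/1000 → 141/250
merge 109/250 + 141/250 → 1
L = 103/1000 + 101/500 + 323/1000 + 109/250 + 141/250 + 1 = 657/250 = 2.628 bits/symbol.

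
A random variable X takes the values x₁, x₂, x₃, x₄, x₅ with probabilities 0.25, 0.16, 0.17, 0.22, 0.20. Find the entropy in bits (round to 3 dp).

H = −Σ pᵢ log₂ pᵢ.
−0.25·log₂(0.25) = 0.5000
−0.16·log₂(0.16) = 0.4230
−0.17·log₂(0.17) = 0.4346
−0.22·log₂(0.22) = 0.4806
−0.20·log₂(0.20) = 0.4644
Sum ≈ 2.3026 → 2.303 bits.

2.303 bits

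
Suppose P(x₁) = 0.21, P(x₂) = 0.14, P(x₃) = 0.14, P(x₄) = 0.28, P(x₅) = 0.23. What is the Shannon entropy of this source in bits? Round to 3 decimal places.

2.269 bits

H = −Σ pᵢ log₂ pᵢ.
−0.21·log₂(0.21) = 0.4728
−0.14·log₂(0.14) = 0.3971
−0.14·log₂(0.14) = 0.3971
−0.28·log₂(0.28) = 0.5142
−0.23·log₂(0.23) = 0.4877
Sum ≈ 2.2689 → 2.269 bits.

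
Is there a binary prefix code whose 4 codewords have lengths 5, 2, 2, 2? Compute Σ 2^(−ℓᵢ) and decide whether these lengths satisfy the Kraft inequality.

With common denominator 2^5 = 32: Σ 2^(−ℓᵢ) = 1/32 + 8/32 + 8/32 + 8/32 = 25/32 = 0.78125.
Kraft's inequality requires Σ ≤ 1; here Σ = 0.78125 ≤ 1, so such a prefix code exists.

0.78125; yes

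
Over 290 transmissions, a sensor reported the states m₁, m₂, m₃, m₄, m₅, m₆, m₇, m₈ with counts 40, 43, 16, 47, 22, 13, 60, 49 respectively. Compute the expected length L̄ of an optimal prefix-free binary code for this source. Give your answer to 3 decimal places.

Probabilities are the counts divided by 290.
Repeatedly combine the two least-probable nodes; the expected code length is the sum of the merged weights.
merge 13/290 + 8/145 → 1/10
merge 11/145 + 1/10 → 51/290
merge 4/29 + 43/290 → 83/290
merge 47/290 + 49/290 → 48/145
merge 51/290 + 6/29 → 111/290
merge 83/290 + 48/145 → 179/290
merge 111/290 + 179/290 → 1
L = 1/10 + 51/290 + 83/290 + 48/145 + 111/290 + 179/290 + 1 = 839/290 ≈ 2.893 bits/symbol.

2.893 bits/symbol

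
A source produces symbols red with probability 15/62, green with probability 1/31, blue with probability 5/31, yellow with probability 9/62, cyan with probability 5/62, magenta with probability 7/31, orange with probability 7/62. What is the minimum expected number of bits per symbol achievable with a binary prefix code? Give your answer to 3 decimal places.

2.645 bits/symbol

Repeatedly combine the two least-probable nodes; the expected code length is the sum of the merged weights.
merge 1/31 + 5/62 → 7/62
merge 7/62 + 7/62 → 7/31
merge 9/62 + 5/31 → 19/62
merge 7/31 + 7/31 → 14/31
merge 15/62 + 19/62 → 17/31
merge 14/31 + 17/31 → 1
L = 7/62 + 7/31 + 19/62 + 14/31 + 17/31 + 1 = 82/31 ≈ 2.645 bits/symbol.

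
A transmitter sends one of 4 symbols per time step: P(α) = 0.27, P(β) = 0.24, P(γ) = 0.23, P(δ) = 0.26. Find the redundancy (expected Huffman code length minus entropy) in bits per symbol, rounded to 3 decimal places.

Entropy H = −Σ p log₂ p ≈ 1.9971 bits.
Huffman merges: 23/100+6/25→47/100; 13/50+27/100→53/100; 47/100+53/100→1. L = 2 ≈ 2.0000.
L − H = 2.0000 − 1.9971 = 0.003 bits.

0.003 bits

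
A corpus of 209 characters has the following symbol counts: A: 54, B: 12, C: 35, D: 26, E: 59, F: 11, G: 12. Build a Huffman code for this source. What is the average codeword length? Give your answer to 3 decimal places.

Probabilities are the counts divided by 209.
Repeatedly combine the two least-probable nodes; the expected code length is the sum of the merged weights.
merge 1/19 + 12/209 → 23/209
merge 12/209 + 23/209 → 35/209
merge 26/209 + 35/209 → 61/209
merge 35/209 + 54/209 → 89/209
merge 59/209 + 61/209 → 120/209
merge 89/209 + 120/209 → 1
L = 23/209 + 35/209 + 61/209 + 89/209 + 120/209 + 1 = 537/209 ≈ 2.569 bits/symbol.

2.569 bits/symbol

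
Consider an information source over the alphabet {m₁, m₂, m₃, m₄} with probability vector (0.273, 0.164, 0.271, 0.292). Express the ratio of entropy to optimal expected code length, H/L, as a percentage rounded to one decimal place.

98.4%

Entropy H = −Σ p log₂ p ≈ 1.9681 bits.
Huffman merges: 41/250+271/1000→87/200; 273/1000+73/250→113/200; 87/200+113/200→1. L = 2 ≈ 2.0000.
Efficiency = H/L = 1.9681/2.0000 = 98.4%.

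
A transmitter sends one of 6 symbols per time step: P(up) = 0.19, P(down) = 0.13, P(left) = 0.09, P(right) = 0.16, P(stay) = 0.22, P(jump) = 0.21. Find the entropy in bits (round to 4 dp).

2.5269 bits

H = −Σ pᵢ log₂ pᵢ.
−0.19·log₂(0.19) = 0.4552
−0.13·log₂(0.13) = 0.3826
−0.09·log₂(0.09) = 0.3127
−0.16·log₂(0.16) = 0.4230
−0.22·log₂(0.22) = 0.4806
−0.21·log₂(0.21) = 0.4728
Sum ≈ 2.5269 → 2.5269 bits.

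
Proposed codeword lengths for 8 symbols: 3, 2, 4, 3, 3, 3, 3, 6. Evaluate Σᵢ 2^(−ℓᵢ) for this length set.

With common denominator 2^6 = 64: Σ 2^(−ℓᵢ) = 8/64 + 16/64 + 4/64 + 8/64 + 8/64 + 8/64 + 8/64 + 1/64 = 61/64 = 0.953125.

0.953125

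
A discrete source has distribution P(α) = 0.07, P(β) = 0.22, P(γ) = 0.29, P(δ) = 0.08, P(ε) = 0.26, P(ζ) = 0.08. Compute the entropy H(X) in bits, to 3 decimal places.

H = −Σ pᵢ log₂ pᵢ.
−0.07·log₂(0.07) = 0.2686
−0.22·log₂(0.22) = 0.4806
−0.29·log₂(0.29) = 0.5179
−0.08·log₂(0.08) = 0.2915
−0.26·log₂(0.26) = 0.5053
−0.08·log₂(0.08) = 0.2915
Sum ≈ 2.3553 → 2.355 bits.

2.355 bits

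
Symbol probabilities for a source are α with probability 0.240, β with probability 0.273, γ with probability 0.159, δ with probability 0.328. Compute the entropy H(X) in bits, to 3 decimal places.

1.955 bits

H = −Σ pᵢ log₂ pᵢ.
−0.240·log₂(0.240) = 0.4941
−0.273·log₂(0.273) = 0.5113
−0.159·log₂(0.159) = 0.4218
−0.328·log₂(0.328) = 0.5275
Sum ≈ 1.9548 → 1.955 bits.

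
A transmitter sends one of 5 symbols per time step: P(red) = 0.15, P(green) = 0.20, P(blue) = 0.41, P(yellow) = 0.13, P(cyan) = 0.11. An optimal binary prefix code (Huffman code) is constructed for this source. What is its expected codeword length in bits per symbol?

Repeatedly combine the two least-probable nodes; the expected code length is the sum of the merged weights.
merge 11/100 + 13/100 → 6/25
merge 3/20 + 1/5 → 7/20
merge 6/25 + 7/20 → 59/100
merge 41/100 + 59/100 → 1
L = 6/25 + 7/20 + 59/100 + 1 = 109/50 = 2.18 bits/symbol.

2.18 bits/symbol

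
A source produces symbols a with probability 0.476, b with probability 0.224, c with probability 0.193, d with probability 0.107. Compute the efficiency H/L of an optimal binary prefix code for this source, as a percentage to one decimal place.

98.5%

Entropy H = −Σ p log₂ p ≈ 1.7963 bits.
Huffman merges: 107/1000+193/1000→3/10; 28/125+3/10→131/250; 119/250+131/250→1. L = 228/125 ≈ 1.8240.
Efficiency = H/L = 1.7963/1.8240 = 98.5%.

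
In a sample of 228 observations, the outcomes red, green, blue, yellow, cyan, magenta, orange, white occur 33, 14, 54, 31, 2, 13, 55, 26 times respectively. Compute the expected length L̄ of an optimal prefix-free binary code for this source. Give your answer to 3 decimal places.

2.715 bits/symbol

Probabilities are the counts divided by 228.
Repeatedly combine the two least-probable nodes; the expected code length is the sum of the merged weights.
merge 1/114 + 13/228 → 5/76
merge 7/114 + 5/76 → 29/228
merge 13/114 + 29/228 → 55/228
merge 31/228 + 11/76 → 16/57
merge 9/38 + 55/228 → 109/228
merge 55/228 + 16/57 → 119/228
merge 109/228 + 119/228 → 1
L = 5/76 + 29/228 + 55/228 + 16/57 + 109/228 + 119/228 + 1 = 619/228 ≈ 2.715 bits/symbol.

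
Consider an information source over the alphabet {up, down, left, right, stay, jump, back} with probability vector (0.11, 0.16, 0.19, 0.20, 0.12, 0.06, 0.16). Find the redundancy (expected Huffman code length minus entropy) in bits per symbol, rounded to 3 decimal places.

Entropy H = −Σ p log₂ p ≈ 2.7265 bits.
Huffman merges: 3/50+11/100→17/100; 3/25+4/25→7/25; 4/25+17/100→33/100; 19/100+1/5→39/100; 7/25+33/100→61/100; 39/100+61/100→1. L = 139/50 ≈ 2.7800.
L − H = 2.7800 − 2.7265 = 0.053 bits.

0.053 bits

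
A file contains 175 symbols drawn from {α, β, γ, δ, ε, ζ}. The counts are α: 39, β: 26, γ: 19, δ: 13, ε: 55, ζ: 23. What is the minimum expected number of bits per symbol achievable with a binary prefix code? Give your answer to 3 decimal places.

Probabilities are the counts divided by 175.
Repeatedly combine the two least-probable nodes; the expected code length is the sum of the merged weights.
merge 13/175 + 19/175 → 32/175
merge 23/175 + 26/175 → 7/25
merge 32/175 + 39/175 → 71/175
merge 7/25 + 11/35 → 104/175
merge 71/175 + 104/175 → 1
L = 32/175 + 7/25 + 71/175 + 104/175 + 1 = 431/175 ≈ 2.463 bits/symbol.

2.463 bits/symbol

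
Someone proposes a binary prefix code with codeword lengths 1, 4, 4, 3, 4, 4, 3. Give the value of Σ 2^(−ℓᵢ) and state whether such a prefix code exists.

With common denominator 2^4 = 16: Σ 2^(−ℓᵢ) = 8/16 + 1/16 + 1/16 + 2/16 + 1/16 + 1/16 + 2/16 = 16/16 = 1.
Kraft's inequality requires Σ ≤ 1; here Σ = 1 ≤ 1, so such a prefix code exists.

1; yes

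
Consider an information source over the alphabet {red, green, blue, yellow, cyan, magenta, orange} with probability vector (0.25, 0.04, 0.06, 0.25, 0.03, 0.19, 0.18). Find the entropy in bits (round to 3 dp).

2.482 bits

H = −Σ pᵢ log₂ pᵢ.
−0.25·log₂(0.25) = 0.5000
−0.04·log₂(0.04) = 0.1858
−0.06·log₂(0.06) = 0.2435
−0.25·log₂(0.25) = 0.5000
−0.03·log₂(0.03) = 0.1518
−0.19·log₂(0.19) = 0.4552
−0.18·log₂(0.18) = 0.4453
Sum ≈ 2.4816 → 2.482 bits.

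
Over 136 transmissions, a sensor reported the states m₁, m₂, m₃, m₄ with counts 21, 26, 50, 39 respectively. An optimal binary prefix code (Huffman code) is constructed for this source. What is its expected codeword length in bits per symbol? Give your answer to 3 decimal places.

1.978 bits/symbol

Probabilities are the counts divided by 136.
Repeatedly combine the two least-probable nodes; the expected code length is the sum of the merged weights.
merge 21/136 + 13/68 → 47/136
merge 39/136 + 47/136 → 43/68
merge 25/68 + 43/68 → 1
L = 47/136 + 43/68 + 1 = 269/136 ≈ 1.978 bits/symbol.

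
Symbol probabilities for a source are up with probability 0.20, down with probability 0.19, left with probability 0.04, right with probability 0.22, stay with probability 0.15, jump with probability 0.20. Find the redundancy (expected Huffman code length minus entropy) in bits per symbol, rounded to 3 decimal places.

Entropy H = −Σ p log₂ p ≈ 2.4609 bits.
Huffman merges: 1/25+3/20→19/100; 19/100+19/100→19/50; 1/5+1/5→2/5; 11/50+19/50→3/5; 2/5+3/5→1. L = 257/100 ≈ 2.5700.
L − H = 2.5700 − 2.4609 = 0.109 bits.

0.109 bits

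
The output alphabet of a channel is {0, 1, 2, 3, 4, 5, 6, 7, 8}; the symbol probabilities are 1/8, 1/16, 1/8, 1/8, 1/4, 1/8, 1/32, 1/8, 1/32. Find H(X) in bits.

2.9375 bits

Each probability is a power of 1/2, so log₂(1/p) is an integer.
H = Σ p·log₂(1/p) = 1/8·3 + 1/16·4 + 1/8·3 + 1/8·3 + 1/4·2 + 1/8·3 + 1/32·5 + 1/8·3 + 1/32·5 = 2.9375 bits.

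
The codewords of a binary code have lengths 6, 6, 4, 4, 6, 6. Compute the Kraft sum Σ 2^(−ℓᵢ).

With common denominator 2^6 = 64: Σ 2^(−ℓᵢ) = 1/64 + 1/64 + 4/64 + 4/64 + 1/64 + 1/64 = 12/64 = 0.1875.

0.1875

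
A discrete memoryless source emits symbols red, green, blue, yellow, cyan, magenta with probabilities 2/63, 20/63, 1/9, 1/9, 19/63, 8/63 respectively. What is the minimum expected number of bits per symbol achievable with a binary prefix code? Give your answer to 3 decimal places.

2.381 bits/symbol

Repeatedly combine the two least-probable nodes; the expected code length is the sum of the merged weights.
merge 2/63 + 1/9 → 1/7
merge 1/9 + 8/63 → 5/21
merge 1/7 + 5/21 → 8/21
merge 19/63 + 20/63 → 13/21
merge 8/21 + 13/21 → 1
L = 1/7 + 5/21 + 8/21 + 13/21 + 1 = 50/21 ≈ 2.381 bits/symbol.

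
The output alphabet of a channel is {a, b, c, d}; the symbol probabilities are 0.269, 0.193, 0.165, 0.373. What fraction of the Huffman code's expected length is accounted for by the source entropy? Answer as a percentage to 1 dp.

97.1%

Entropy H = −Σ p log₂ p ≈ 1.9272 bits.
Huffman merges: 33/200+193/1000→179/500; 269/1000+179/500→627/1000; 373/1000+627/1000→1. L = 397/200 ≈ 1.9850.
Efficiency = H/L = 1.9272/1.9850 = 97.1%.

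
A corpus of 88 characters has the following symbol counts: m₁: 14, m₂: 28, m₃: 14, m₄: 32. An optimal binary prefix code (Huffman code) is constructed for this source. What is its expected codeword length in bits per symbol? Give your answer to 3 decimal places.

1.955 bits/symbol

Probabilities are the counts divided by 88.
Repeatedly combine the two least-probable nodes; the expected code length is the sum of the merged weights.
merge 7/44 + 7/44 → 7/22
merge 7/22 + 7/22 → 7/11
merge 4/11 + 7/11 → 1
L = 7/22 + 7/11 + 1 = 43/22 ≈ 1.955 bits/symbol.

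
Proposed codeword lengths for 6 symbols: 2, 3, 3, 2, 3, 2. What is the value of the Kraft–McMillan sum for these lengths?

1.125

With common denominator 2^3 = 8: Σ 2^(−ℓᵢ) = 2/8 + 1/8 + 1/8 + 2/8 + 1/8 + 2/8 = 9/8 = 1.125.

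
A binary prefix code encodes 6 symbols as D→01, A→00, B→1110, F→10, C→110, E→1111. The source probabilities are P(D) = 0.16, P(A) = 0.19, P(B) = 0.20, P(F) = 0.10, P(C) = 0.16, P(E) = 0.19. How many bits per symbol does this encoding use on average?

2.94 bits/symbol

L̄ = Σ pᵢ·ℓᵢ = 0.16·2 + 0.19·2 + 0.20·4 + 0.10·2 + 0.16·3 + 0.19·4 = 2.94 bits/symbol.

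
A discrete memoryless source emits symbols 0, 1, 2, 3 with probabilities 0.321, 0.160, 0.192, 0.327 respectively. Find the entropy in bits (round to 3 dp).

1.934 bits

H = −Σ pᵢ log₂ pᵢ.
−0.321·log₂(0.321) = 0.5262
−0.160·log₂(0.160) = 0.4230
−0.192·log₂(0.192) = 0.4571
−0.327·log₂(0.327) = 0.5273
Sum ≈ 1.9337 → 1.934 bits.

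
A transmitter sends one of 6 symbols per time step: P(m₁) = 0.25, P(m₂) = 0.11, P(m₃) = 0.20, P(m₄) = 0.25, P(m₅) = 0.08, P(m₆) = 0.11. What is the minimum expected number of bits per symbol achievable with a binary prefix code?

Repeatedly combine the two least-probable nodes; the expected code length is the sum of the merged weights.
merge 2/25 + 11/100 → 19/100
merge 11/100 + 19/100 → 3/10
merge 1/5 + 1/4 → 9/20
merge 1/4 + 3/10 → 11/20
merge 9/20 + 11/20 → 1
L = 19/100 + 3/10 + 9/20 + 11/20 + 1 = 249/100 = 2.49 bits/symbol.

2.49 bits/symbol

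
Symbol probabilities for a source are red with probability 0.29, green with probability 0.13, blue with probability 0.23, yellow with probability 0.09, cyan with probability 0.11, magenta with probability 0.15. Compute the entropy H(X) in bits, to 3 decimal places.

2.462 bits

H = −Σ pᵢ log₂ pᵢ.
−0.29·log₂(0.29) = 0.5179
−0.13·log₂(0.13) = 0.3826
−0.23·log₂(0.23) = 0.4877
−0.09·log₂(0.09) = 0.3127
−0.11·log₂(0.11) = 0.3503
−0.15·log₂(0.15) = 0.4105
Sum ≈ 2.4617 → 2.462 bits.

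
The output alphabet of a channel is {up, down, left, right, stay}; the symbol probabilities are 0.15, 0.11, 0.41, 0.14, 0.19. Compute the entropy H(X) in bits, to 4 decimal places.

2.1406 bits

H = −Σ pᵢ log₂ pᵢ.
−0.15·log₂(0.15) = 0.4105
−0.11·log₂(0.11) = 0.3503
−0.41·log₂(0.41) = 0.5274
−0.14·log₂(0.14) = 0.3971
−0.19·log₂(0.19) = 0.4552
Sum ≈ 2.1406 → 2.1406 bits.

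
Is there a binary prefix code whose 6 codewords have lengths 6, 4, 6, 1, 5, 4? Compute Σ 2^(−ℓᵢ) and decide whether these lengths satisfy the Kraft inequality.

With common denominator 2^6 = 64: Σ 2^(−ℓᵢ) = 1/64 + 4/64 + 1/64 + 32/64 + 2/64 + 4/64 = 44/64 = 0.6875.
Kraft's inequality requires Σ ≤ 1; here Σ = 0.6875 ≤ 1, so such a prefix code exists.

0.6875; yes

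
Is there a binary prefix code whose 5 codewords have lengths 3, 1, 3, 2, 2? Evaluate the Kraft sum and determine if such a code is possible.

1.25; no

With common denominator 2^3 = 8: Σ 2^(−ℓᵢ) = 1/8 + 4/8 + 1/8 + 2/8 + 2/8 = 10/8 = 1.25.
Kraft's inequality requires Σ ≤ 1; here Σ = 1.25 > 1, so no such prefix code exists.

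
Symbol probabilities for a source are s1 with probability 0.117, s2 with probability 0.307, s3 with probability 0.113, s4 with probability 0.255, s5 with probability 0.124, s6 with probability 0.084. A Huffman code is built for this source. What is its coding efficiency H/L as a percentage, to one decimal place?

Entropy H = −Σ p log₂ p ≈ 2.4170 bits.
Huffman merges: 21/250+113/1000→197/1000; 117/1000+31/250→241/1000; 197/1000+241/1000→219/500; 51/200+307/1000→281/500; 219/500+281/500→1. L = 1219/500 ≈ 2.4380.
Efficiency = H/L = 2.4170/2.4380 = 99.1%.

99.1%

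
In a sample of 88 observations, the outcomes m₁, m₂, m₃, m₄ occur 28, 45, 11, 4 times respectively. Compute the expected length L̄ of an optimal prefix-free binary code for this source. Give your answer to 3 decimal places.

Probabilities are the counts divided by 88.
Repeatedly combine the two least-probable nodes; the expected code length is the sum of the merged weights.
merge 1/22 + 1/8 → 15/88
merge 15/88 + 7/22 → 43/88
merge 43/88 + 45/88 → 1
L = 15/88 + 43/88 + 1 = 73/44 ≈ 1.659 bits/symbol.

1.659 bits/symbol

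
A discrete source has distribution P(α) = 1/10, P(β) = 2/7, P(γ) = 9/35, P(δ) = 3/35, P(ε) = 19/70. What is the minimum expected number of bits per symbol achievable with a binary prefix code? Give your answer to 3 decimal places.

2.186 bits/symbol

Repeatedly combine the two least-probable nodes; the expected code length is the sum of the merged weights.
merge 3/35 + 1/10 → 13/70
merge 13/70 + 9/35 → 31/70
merge 19/70 + 2/7 → 39/70
merge 31/70 + 39/70 → 1
L = 13/70 + 31/70 + 39/70 + 1 = 153/70 ≈ 2.186 bits/symbol.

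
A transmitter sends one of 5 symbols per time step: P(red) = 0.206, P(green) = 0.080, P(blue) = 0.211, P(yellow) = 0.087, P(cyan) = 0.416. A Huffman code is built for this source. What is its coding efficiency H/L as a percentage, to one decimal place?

Entropy H = −Σ p log₂ p ≈ 2.0675 bits.
Huffman merges: 2/25+87/1000→167/1000; 167/1000+103/500→373/1000; 211/1000+373/1000→73/125; 52/125+73/125→1. L = 531/250 ≈ 2.1240.
Efficiency = H/L = 2.0675/2.1240 = 97.3%.

97.3%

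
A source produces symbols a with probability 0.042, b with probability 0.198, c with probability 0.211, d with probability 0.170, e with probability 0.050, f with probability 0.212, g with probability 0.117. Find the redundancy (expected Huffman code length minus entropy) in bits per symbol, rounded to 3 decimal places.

Entropy H = −Σ p log₂ p ≈ 2.6156 bits.
Huffman merges: 21/500+1/20→23/250; 23/250+117/1000→209/1000; 17/100+99/500→46/125; 209/1000+211/1000→21/50; 53/250+46/125→29/50; 21/50+29/50→1. L = 2669/1000 ≈ 2.6690.
L − H = 2.6690 − 2.6156 = 0.053 bits.

0.053 bits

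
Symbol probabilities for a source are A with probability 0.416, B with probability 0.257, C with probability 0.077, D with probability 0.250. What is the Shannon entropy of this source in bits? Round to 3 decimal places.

H = −Σ pᵢ log₂ pᵢ.
−0.416·log₂(0.416) = 0.5264
−0.257·log₂(0.257) = 0.5038
−0.077·log₂(0.077) = 0.2848
−0.250·log₂(0.250) = 0.5000
Sum ≈ 1.8150 → 1.815 bits.

1.815 bits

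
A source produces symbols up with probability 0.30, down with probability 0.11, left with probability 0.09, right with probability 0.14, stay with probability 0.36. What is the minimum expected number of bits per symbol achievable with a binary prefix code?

Repeatedly combine the two least-probable nodes; the expected code length is the sum of the merged weights.
merge 9/100 + 11/100 → 1/5
merge 7/50 + 1/5 → 17/50
merge 3/10 + 17/50 → 16/25
merge 9/25 + 16/25 → 1
L = 1/5 + 17/50 + 16/25 + 1 = 109/50 = 2.18 bits/symbol.

2.18 bits/symbol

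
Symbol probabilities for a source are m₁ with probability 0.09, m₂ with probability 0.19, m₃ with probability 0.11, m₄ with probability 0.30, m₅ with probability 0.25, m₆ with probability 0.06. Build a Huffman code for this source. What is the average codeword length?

Repeatedly combine the two least-probable nodes; the expected code length is the sum of the merged weights.
merge 3/50 + 9/100 → 3/20
merge 11/100 + 3/20 → 13/50
merge 19/100 + 1/4 → 11/25
merge 13/50 + 3/10 → 14/25
merge 11/25 + 14/25 → 1
L = 3/20 + 13/50 + 11/25 + 14/25 + 1 = 241/100 = 2.41 bits/symbol.

2.41 bits/symbol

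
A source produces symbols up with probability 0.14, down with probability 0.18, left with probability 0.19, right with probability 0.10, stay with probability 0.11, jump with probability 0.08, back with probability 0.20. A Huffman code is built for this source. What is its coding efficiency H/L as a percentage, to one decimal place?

Entropy H = −Σ p log₂ p ≈ 2.7360 bits.
Huffman merges: 2/25+1/10→9/50; 11/100+7/50→1/4; 9/50+9/50→9/25; 19/100+1/5→39/100; 1/4+9/25→61/100; 39/100+61/100→1. L = 279/100 ≈ 2.7900.
Efficiency = H/L = 2.7360/2.7900 = 98.1%.

98.1%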